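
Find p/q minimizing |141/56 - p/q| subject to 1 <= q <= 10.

Expand x = 141/56 as a continued fraction with the Euclidean algorithm:
  141 = 2*56 + 29, so a_0 = 2.
  56 = 1*29 + 27, so a_1 = 1.
  29 = 1*27 + 2, so a_2 = 1.
  27 = 13*2 + 1, so a_3 = 13.
  2 = 2*1 + 0, so a_4 = 2.
so x = [2; 1, 1, 13, 2].
Convergents (p_i = a_i*p_{i-1} + p_{i-2}, q_i = a_i*q_{i-1} + q_{i-2} with p_{-2}=0, p_{-1}=1, q_{-2}=1, q_{-1}=0), until the denominator exceeds 10:
  i=0: a_0=2, p_0 = 2*1 + 0 = 2, q_0 = 2*0 + 1 = 1.
  i=1: a_1=1, p_1 = 1*2 + 1 = 3, q_1 = 1*1 + 0 = 1.
  i=2: a_2=1, p_2 = 1*3 + 2 = 5, q_2 = 1*1 + 1 = 2.
  i=3: a_3=13, p_3 = 13*5 + 3 = 68, q_3 = 13*2 + 1 = 27.
q_3 = 27 > 10, so the last convergent with denominator <= 10 is p_2/q_2 = 5/2.
The closest fraction with denominator <= 10 is either p_2/q_2 or the intermediate fraction (k*p_2 + p_1)/(k*q_2 + q_1) with the largest k >= 1 whose denominator stays <= 10; these approach x as k grows, and every other convergent or intermediate fraction in range is farther away.
Largest k: floor((10 - q_1)/q_2) = floor((10 - 1)/2) = 4.
That gives (4*5 + 3)/(4*2 + 1) = 23/9.
Compare the errors: |x - 5/2| = |141*2 - 5*56|/(56*2) = 2/112, and |x - 23/9| = |141*9 - 23*56|/(56*9) = 19/504.
Cross-multiplying, 2*504 = 1008 < 2128 = 19*112, so 2/112 is smaller: the convergent 5/2 is closer to x than 23/9.

5/2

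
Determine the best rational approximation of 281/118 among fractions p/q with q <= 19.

Expand x = 281/118 as a continued fraction with the Euclidean algorithm:
  281 = 2*118 + 45, so a_0 = 2.
  118 = 2*45 + 28, so a_1 = 2.
  45 = 1*28 + 17, so a_2 = 1.
  28 = 1*17 + 11, so a_3 = 1.
  17 = 1*11 + 6, so a_4 = 1.
  11 = 1*6 + 5, so a_5 = 1.
  6 = 1*5 + 1, so a_6 = 1.
  5 = 5*1 + 0, so a_7 = 5.
so x = [2; 2, 1, 1, 1, 1, 1, 5].
Convergents (p_i = a_i*p_{i-1} + p_{i-2}, q_i = a_i*q_{i-1} + q_{i-2} with p_{-2}=0, p_{-1}=1, q_{-2}=1, q_{-1}=0), until the denominator exceeds 19:
  i=0: a_0=2, p_0 = 2*1 + 0 = 2, q_0 = 2*0 + 1 = 1.
  i=1: a_1=2, p_1 = 2*2 + 1 = 5, q_1 = 2*1 + 0 = 2.
  i=2: a_2=1, p_2 = 1*5 + 2 = 7, q_2 = 1*2 + 1 = 3.
  i=3: a_3=1, p_3 = 1*7 + 5 = 12, q_3 = 1*3 + 2 = 5.
  i=4: a_4=1, p_4 = 1*12 + 7 = 19, q_4 = 1*5 + 3 = 8.
  i=5: a_5=1, p_5 = 1*19 + 12 = 31, q_5 = 1*8 + 5 = 13.
  i=6: a_6=1, p_6 = 1*31 + 19 = 50, q_6 = 1*13 + 8 = 21.
q_6 = 21 > 19, so the last convergent with denominator <= 19 is p_5/q_5 = 31/13.
The closest fraction with denominator <= 19 is either p_5/q_5 or the intermediate fraction (k*p_5 + p_4)/(k*q_5 + q_4) with the largest k >= 1 whose denominator stays <= 19; these approach x as k grows, and every other convergent or intermediate fraction in range is farther away.
Largest k: floor((19 - q_4)/q_5) = floor((19 - 8)/13) = 0.
Since k = 0, no intermediate fraction beyond p_5/q_5 has denominator <= 19, so the convergent 31/13 is the closest (its error is |281*13 - 31*118|/(118*13) = 5/1534).

31/13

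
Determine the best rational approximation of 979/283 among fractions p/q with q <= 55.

Expand x = 979/283 as a continued fraction with the Euclidean algorithm:
  979 = 3*283 + 130, so a_0 = 3.
  283 = 2*130 + 23, so a_1 = 2.
  130 = 5*23 + 15, so a_2 = 5.
  23 = 1*15 + 8, so a_3 = 1.
  15 = 1*8 + 7, so a_4 = 1.
  8 = 1*7 + 1, so a_5 = 1.
  7 = 7*1 + 0, so a_6 = 7.
so x = [3; 2, 5, 1, 1, 1, 7].
Convergents (p_i = a_i*p_{i-1} + p_{i-2}, q_i = a_i*q_{i-1} + q_{i-2} with p_{-2}=0, p_{-1}=1, q_{-2}=1, q_{-1}=0), until the denominator exceeds 55:
  i=0: a_0=3, p_0 = 3*1 + 0 = 3, q_0 = 3*0 + 1 = 1.
  i=1: a_1=2, p_1 = 2*3 + 1 = 7, q_1 = 2*1 + 0 = 2.
  i=2: a_2=5, p_2 = 5*7 + 3 = 38, q_2 = 5*2 + 1 = 11.
  i=3: a_3=1, p_3 = 1*38 + 7 = 45, q_3 = 1*11 + 2 = 13.
  i=4: a_4=1, p_4 = 1*45 + 38 = 83, q_4 = 1*13 + 11 = 24.
  i=5: a_5=1, p_5 = 1*83 + 45 = 128, q_5 = 1*24 + 13 = 37.
  i=6: a_6=7, p_6 = 7*128 + 83 = 979, q_6 = 7*37 + 24 = 283.
q_6 = 283 > 55, so the last convergent with denominator <= 55 is p_5/q_5 = 128/37.
The closest fraction with denominator <= 55 is either p_5/q_5 or the intermediate fraction (k*p_5 + p_4)/(k*q_5 + q_4) with the largest k >= 1 whose denominator stays <= 55; these approach x as k grows, and every other convergent or intermediate fraction in range is farther away.
Largest k: floor((55 - q_4)/q_5) = floor((55 - 24)/37) = 0.
Since k = 0, no intermediate fraction beyond p_5/q_5 has denominator <= 55, so the convergent 128/37 is the closest (its error is |979*37 - 128*283|/(283*37) = 1/10471).

128/37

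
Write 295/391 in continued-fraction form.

[0; 1, 3, 13, 1, 2, 2]

Run the Euclidean algorithm on 295 and 391; the successive quotients are the partial quotients a_0, a_1, ... (each step inverts the fractional part left over by the previous one):
  295 = 0*391 + 295, so a_0 = 0.
  391 = 1*295 + 96, so a_1 = 1.
  295 = 3*96 + 7, so a_2 = 3.
  96 = 13*7 + 5, so a_3 = 13.
  7 = 1*5 + 2, so a_4 = 1.
  5 = 2*2 + 1, so a_5 = 2.
  2 = 2*1 + 0, so a_6 = 2.
The remainder reaches 0 after 7 divisions, so the expansion has 7 partial quotients, read off in order.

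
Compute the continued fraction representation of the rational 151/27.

[5; 1, 1, 2, 5]

Run the Euclidean algorithm on 151 and 27; the successive quotients are the partial quotients a_0, a_1, ... (each step inverts the fractional part left over by the previous one):
  151 = 5*27 + 16, so a_0 = 5.
  27 = 1*16 + 11, so a_1 = 1.
  16 = 1*11 + 5, so a_2 = 1.
  11 = 2*5 + 1, so a_3 = 2.
  5 = 5*1 + 0, so a_4 = 5.
The remainder reaches 0 after 5 divisions, so the expansion has 5 partial quotients, read off in order.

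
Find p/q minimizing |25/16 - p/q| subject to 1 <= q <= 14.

Expand x = 25/16 as a continued fraction with the Euclidean algorithm:
  25 = 1*16 + 9, so a_0 = 1.
  16 = 1*9 + 7, so a_1 = 1.
  9 = 1*7 + 2, so a_2 = 1.
  7 = 3*2 + 1, so a_3 = 3.
  2 = 2*1 + 0, so a_4 = 2.
so x = [1; 1, 1, 3, 2].
Convergents (p_i = a_i*p_{i-1} + p_{i-2}, q_i = a_i*q_{i-1} + q_{i-2} with p_{-2}=0, p_{-1}=1, q_{-2}=1, q_{-1}=0), until the denominator exceeds 14:
  i=0: a_0=1, p_0 = 1*1 + 0 = 1, q_0 = 1*0 + 1 = 1.
  i=1: a_1=1, p_1 = 1*1 + 1 = 2, q_1 = 1*1 + 0 = 1.
  i=2: a_2=1, p_2 = 1*2 + 1 = 3, q_2 = 1*1 + 1 = 2.
  i=3: a_3=3, p_3 = 3*3 + 2 = 11, q_3 = 3*2 + 1 = 7.
  i=4: a_4=2, p_4 = 2*11 + 3 = 25, q_4 = 2*7 + 2 = 16.
q_4 = 16 > 14, so the last convergent with denominator <= 14 is p_3/q_3 = 11/7.
The closest fraction with denominator <= 14 is either p_3/q_3 or the intermediate fraction (k*p_3 + p_2)/(k*q_3 + q_2) with the largest k >= 1 whose denominator stays <= 14; these approach x as k grows, and every other convergent or intermediate fraction in range is farther away.
Largest k: floor((14 - q_2)/q_3) = floor((14 - 2)/7) = 1.
That gives (1*11 + 3)/(1*7 + 2) = 14/9.
Compare the errors: |x - 11/7| = |25*7 - 11*16|/(16*7) = 1/112, and |x - 14/9| = |25*9 - 14*16|/(16*9) = 1/144.
Cross-multiplying, 1*112 = 112 < 144 = 1*144, so 1/144 is smaller: the intermediate fraction 14/9 is closer to x than 11/7.

14/9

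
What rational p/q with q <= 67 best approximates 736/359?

Expand x = 736/359 as a continued fraction with the Euclidean algorithm:
  736 = 2*359 + 18, so a_0 = 2.
  359 = 19*18 + 17, so a_1 = 19.
  18 = 1*17 + 1, so a_2 = 1.
  17 = 17*1 + 0, so a_3 = 17.
so x = [2; 19, 1, 17].
Convergents (p_i = a_i*p_{i-1} + p_{i-2}, q_i = a_i*q_{i-1} + q_{i-2} with p_{-2}=0, p_{-1}=1, q_{-2}=1, q_{-1}=0), until the denominator exceeds 67:
  i=0: a_0=2, p_0 = 2*1 + 0 = 2, q_0 = 2*0 + 1 = 1.
  i=1: a_1=19, p_1 = 19*2 + 1 = 39, q_1 = 19*1 + 0 = 19.
  i=2: a_2=1, p_2 = 1*39 + 2 = 41, q_2 = 1*19 + 1 = 20.
  i=3: a_3=17, p_3 = 17*41 + 39 = 736, q_3 = 17*20 + 19 = 359.
q_3 = 359 > 67, so the last convergent with denominator <= 67 is p_2/q_2 = 41/20.
The closest fraction with denominator <= 67 is either p_2/q_2 or the intermediate fraction (k*p_2 + p_1)/(k*q_2 + q_1) with the largest k >= 1 whose denominator stays <= 67; these approach x as k grows, and every other convergent or intermediate fraction in range is farther away.
Largest k: floor((67 - q_1)/q_2) = floor((67 - 19)/20) = 2.
That gives (2*41 + 39)/(2*20 + 19) = 121/59.
Compare the errors: |x - 41/20| = |736*20 - 41*359|/(359*20) = 1/7180, and |x - 121/59| = |736*59 - 121*359|/(359*59) = 15/21181.
Cross-multiplying, 1*21181 = 21181 < 107700 = 15*7180, so 1/7180 is smaller: the convergent 41/20 is closer to x than 121/59.

41/20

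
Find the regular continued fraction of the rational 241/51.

[4; 1, 2, 1, 1, 1, 4]

Run the Euclidean algorithm on 241 and 51; the successive quotients are the partial quotients a_0, a_1, ... (each step inverts the fractional part left over by the previous one):
  241 = 4*51 + 37, so a_0 = 4.
  51 = 1*37 + 14, so a_1 = 1.
  37 = 2*14 + 9, so a_2 = 2.
  14 = 1*9 + 5, so a_3 = 1.
  9 = 1*5 + 4, so a_4 = 1.
  5 = 1*4 + 1, so a_5 = 1.
  4 = 4*1 + 0, so a_6 = 4.
The remainder reaches 0 after 7 divisions, so the expansion has 7 partial quotients, read off in order.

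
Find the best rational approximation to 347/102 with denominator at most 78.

262/77

Expand x = 347/102 as a continued fraction with the Euclidean algorithm:
  347 = 3*102 + 41, so a_0 = 3.
  102 = 2*41 + 20, so a_1 = 2.
  41 = 2*20 + 1, so a_2 = 2.
  20 = 20*1 + 0, so a_3 = 20.
so x = [3; 2, 2, 20].
Convergents (p_i = a_i*p_{i-1} + p_{i-2}, q_i = a_i*q_{i-1} + q_{i-2} with p_{-2}=0, p_{-1}=1, q_{-2}=1, q_{-1}=0), until the denominator exceeds 78:
  i=0: a_0=3, p_0 = 3*1 + 0 = 3, q_0 = 3*0 + 1 = 1.
  i=1: a_1=2, p_1 = 2*3 + 1 = 7, q_1 = 2*1 + 0 = 2.
  i=2: a_2=2, p_2 = 2*7 + 3 = 17, q_2 = 2*2 + 1 = 5.
  i=3: a_3=20, p_3 = 20*17 + 7 = 347, q_3 = 20*5 + 2 = 102.
q_3 = 102 > 78, so the last convergent with denominator <= 78 is p_2/q_2 = 17/5.
The closest fraction with denominator <= 78 is either p_2/q_2 or the intermediate fraction (k*p_2 + p_1)/(k*q_2 + q_1) with the largest k >= 1 whose denominator stays <= 78; these approach x as k grows, and every other convergent or intermediate fraction in range is farther away.
Largest k: floor((78 - q_1)/q_2) = floor((78 - 2)/5) = 15.
That gives (15*17 + 7)/(15*5 + 2) = 262/77.
Compare the errors: |x - 17/5| = |347*5 - 17*102|/(102*5) = 1/510, and |x - 262/77| = |347*77 - 262*102|/(102*77) = 5/7854.
Cross-multiplying, 5*510 = 2550 < 7854 = 1*7854, so 5/7854 is smaller: the intermediate fraction 262/77 is closer to x than 17/5.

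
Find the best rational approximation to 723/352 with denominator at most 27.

39/19

Expand x = 723/352 as a continued fraction with the Euclidean algorithm:
  723 = 2*352 + 19, so a_0 = 2.
  352 = 18*19 + 10, so a_1 = 18.
  19 = 1*10 + 9, so a_2 = 1.
  10 = 1*9 + 1, so a_3 = 1.
  9 = 9*1 + 0, so a_4 = 9.
so x = [2; 18, 1, 1, 9].
Convergents (p_i = a_i*p_{i-1} + p_{i-2}, q_i = a_i*q_{i-1} + q_{i-2} with p_{-2}=0, p_{-1}=1, q_{-2}=1, q_{-1}=0), until the denominator exceeds 27:
  i=0: a_0=2, p_0 = 2*1 + 0 = 2, q_0 = 2*0 + 1 = 1.
  i=1: a_1=18, p_1 = 18*2 + 1 = 37, q_1 = 18*1 + 0 = 18.
  i=2: a_2=1, p_2 = 1*37 + 2 = 39, q_2 = 1*18 + 1 = 19.
  i=3: a_3=1, p_3 = 1*39 + 37 = 76, q_3 = 1*19 + 18 = 37.
q_3 = 37 > 27, so the last convergent with denominator <= 27 is p_2/q_2 = 39/19.
The closest fraction with denominator <= 27 is either p_2/q_2 or the intermediate fraction (k*p_2 + p_1)/(k*q_2 + q_1) with the largest k >= 1 whose denominator stays <= 27; these approach x as k grows, and every other convergent or intermediate fraction in range is farther away.
Largest k: floor((27 - q_1)/q_2) = floor((27 - 18)/19) = 0.
Since k = 0, no intermediate fraction beyond p_2/q_2 has denominator <= 27, so the convergent 39/19 is the closest (its error is |723*19 - 39*352|/(352*19) = 9/6688).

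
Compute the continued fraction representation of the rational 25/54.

Run the Euclidean algorithm on 25 and 54; the successive quotients are the partial quotients a_0, a_1, ... (each step inverts the fractional part left over by the previous one):
  25 = 0*54 + 25, so a_0 = 0.
  54 = 2*25 + 4, so a_1 = 2.
  25 = 6*4 + 1, so a_2 = 6.
  4 = 4*1 + 0, so a_3 = 4.
The remainder reaches 0 after 4 divisions, so the expansion has 4 partial quotients, read off in order.

[0; 2, 6, 4]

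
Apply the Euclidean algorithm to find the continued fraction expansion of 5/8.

Run the Euclidean algorithm on 5 and 8; the successive quotients are the partial quotients a_0, a_1, ... (each step inverts the fractional part left over by the previous one):
  5 = 0*8 + 5, so a_0 = 0.
  8 = 1*5 + 3, so a_1 = 1.
  5 = 1*3 + 2, so a_2 = 1.
  3 = 1*2 + 1, so a_3 = 1.
  2 = 2*1 + 0, so a_4 = 2.
The remainder reaches 0 after 5 divisions, so the expansion has 5 partial quotients, read off in order.

[0; 1, 1, 1, 2]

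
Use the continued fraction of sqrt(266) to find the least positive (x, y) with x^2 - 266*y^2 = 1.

(x, y) = (685, 42)

First expand sqrt(266) as a continued fraction. With x_i = (sqrt(266) + m_i)/d_i and (m_0, d_0) = (0, 1): a_0 = floor(sqrt(266)) = 16, since 16^2 = 256 <= 266 < 289 = 17^2.
Iterate m_{i+1} = d_i*a_i - m_i, d_{i+1} = (266 - m_{i+1}^2)/d_i, a_{i+1} = floor((a_0 + m_{i+1})/d_{i+1}):
  m_1 = 1*16 - 0 = 16, d_1 = (266 - 16^2)/1 = 10/1 = 10, a_1 = floor((16 + 16)/10) = 3.
  m_2 = 10*3 - 16 = 14, d_2 = (266 - 14^2)/10 = 70/10 = 7, a_2 = floor((16 + 14)/7) = 4.
  m_3 = 7*4 - 14 = 14, d_3 = (266 - 14^2)/7 = 70/7 = 10, a_3 = floor((16 + 14)/10) = 3.
  m_4 = 10*3 - 14 = 16, d_4 = (266 - 16^2)/10 = 10/10 = 1, a_4 = floor((16 + 16)/1) = 32.
  m_5 = 1*32 - 16 = 16, d_5 = (266 - 16^2)/1 = 10/1 = 10: (m_5, d_5) = (m_1, d_1) = (16, 10), so from here the quotients repeat a_1, ..., a_4; the period length is 4.
So sqrt(266) = [16; (3, 4, 3, 32)] with period length k = 4.
k is even, so the fundamental solution of x^2 - 266y^2 = 1 is (p_{k-1}, q_{k-1}) = (p_3, q_3); compute convergents through index 3.
Convergents (p_i = a_i*p_{i-1} + p_{i-2}, q_i = a_i*q_{i-1} + q_{i-2} with p_{-2}=0, p_{-1}=1, q_{-2}=1, q_{-1}=0):
  i=0: a_0=16, p_0 = 16*1 + 0 = 16, q_0 = 16*0 + 1 = 1.
  i=1: a_1=3, p_1 = 3*16 + 1 = 49, q_1 = 3*1 + 0 = 3.
  i=2: a_2=4, p_2 = 4*49 + 16 = 212, q_2 = 4*3 + 1 = 13.
  i=3: a_3=3, p_3 = 3*212 + 49 = 685, q_3 = 3*13 + 3 = 42.
Check: 685^2 - 266*42^2 = 469225 - 469224 = 1, so (x, y) = (685, 42) solves the equation, and by the theorem it is the least positive solution.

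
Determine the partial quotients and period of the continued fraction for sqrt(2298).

Write x_i = (sqrt(2298) + m_i)/d_i with (m_0, d_0) = (0, 1). a_0 = floor(sqrt(2298)) = 47, since 47^2 = 2209 <= 2298 < 2304 = 48^2.
Iterate m_{i+1} = d_i*a_i - m_i, d_{i+1} = (2298 - m_{i+1}^2)/d_i, a_{i+1} = floor((a_0 + m_{i+1})/d_{i+1}):
  m_1 = 1*47 - 0 = 47, d_1 = (2298 - 47^2)/1 = 89/1 = 89, a_1 = floor((47 + 47)/89) = 1.
  m_2 = 89*1 - 47 = 42, d_2 = (2298 - 42^2)/89 = 534/89 = 6, a_2 = floor((47 + 42)/6) = 14.
  m_3 = 6*14 - 42 = 42, d_3 = (2298 - 42^2)/6 = 534/6 = 89, a_3 = floor((47 + 42)/89) = 1.
  m_4 = 89*1 - 42 = 47, d_4 = (2298 - 47^2)/89 = 89/89 = 1, a_4 = floor((47 + 47)/1) = 94.
  m_5 = 1*94 - 47 = 47, d_5 = (2298 - 47^2)/1 = 89/1 = 89: (m_5, d_5) = (m_1, d_1) = (47, 89), so from here the quotients repeat a_1, ..., a_4; the period length is 4.
Hence the expansion of sqrt(2298) is a_0 = 47 followed by the repeating block 1, 14, 1, 94 (period 4).

[47; (1, 14, 1, 94)]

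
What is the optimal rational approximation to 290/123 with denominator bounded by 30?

Expand x = 290/123 as a continued fraction with the Euclidean algorithm:
  290 = 2*123 + 44, so a_0 = 2.
  123 = 2*44 + 35, so a_1 = 2.
  44 = 1*35 + 9, so a_2 = 1.
  35 = 3*9 + 8, so a_3 = 3.
  9 = 1*8 + 1, so a_4 = 1.
  8 = 8*1 + 0, so a_5 = 8.
so x = [2; 2, 1, 3, 1, 8].
Convergents (p_i = a_i*p_{i-1} + p_{i-2}, q_i = a_i*q_{i-1} + q_{i-2} with p_{-2}=0, p_{-1}=1, q_{-2}=1, q_{-1}=0), until the denominator exceeds 30:
  i=0: a_0=2, p_0 = 2*1 + 0 = 2, q_0 = 2*0 + 1 = 1.
  i=1: a_1=2, p_1 = 2*2 + 1 = 5, q_1 = 2*1 + 0 = 2.
  i=2: a_2=1, p_2 = 1*5 + 2 = 7, q_2 = 1*2 + 1 = 3.
  i=3: a_3=3, p_3 = 3*7 + 5 = 26, q_3 = 3*3 + 2 = 11.
  i=4: a_4=1, p_4 = 1*26 + 7 = 33, q_4 = 1*11 + 3 = 14.
  i=5: a_5=8, p_5 = 8*33 + 26 = 290, q_5 = 8*14 + 11 = 123.
q_5 = 123 > 30, so the last convergent with denominator <= 30 is p_4/q_4 = 33/14.
The closest fraction with denominator <= 30 is either p_4/q_4 or the intermediate fraction (k*p_4 + p_3)/(k*q_4 + q_3) with the largest k >= 1 whose denominator stays <= 30; these approach x as k grows, and every other convergent or intermediate fraction in range is farther away.
Largest k: floor((30 - q_3)/q_4) = floor((30 - 11)/14) = 1.
That gives (1*33 + 26)/(1*14 + 11) = 59/25.
Compare the errors: |x - 33/14| = |290*14 - 33*123|/(123*14) = 1/1722, and |x - 59/25| = |290*25 - 59*123|/(123*25) = 7/3075.
Cross-multiplying, 1*3075 = 3075 < 12054 = 7*1722, so 1/1722 is smaller: the convergent 33/14 is closer to x than 59/25.

33/14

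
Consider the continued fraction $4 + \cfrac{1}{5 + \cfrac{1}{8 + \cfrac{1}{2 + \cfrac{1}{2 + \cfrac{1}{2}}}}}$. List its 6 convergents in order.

4/1, 21/5, 172/41, 365/87, 902/215, 2169/517

Using the convergent recurrence p_i = a_i*p_{i-1} + p_{i-2}, q_i = a_i*q_{i-1} + q_{i-2} with p_{-2}=0, p_{-1}=1, q_{-2}=1, q_{-1}=0:
  i=0: a_0=4, p_0 = 4*1 + 0 = 4, q_0 = 4*0 + 1 = 1.
  i=1: a_1=5, p_1 = 5*4 + 1 = 21, q_1 = 5*1 + 0 = 5.
  i=2: a_2=8, p_2 = 8*21 + 4 = 172, q_2 = 8*5 + 1 = 41.
  i=3: a_3=2, p_3 = 2*172 + 21 = 365, q_3 = 2*41 + 5 = 87.
  i=4: a_4=2, p_4 = 2*365 + 172 = 902, q_4 = 2*87 + 41 = 215.
  i=5: a_5=2, p_5 = 2*902 + 365 = 2169, q_5 = 2*215 + 87 = 517.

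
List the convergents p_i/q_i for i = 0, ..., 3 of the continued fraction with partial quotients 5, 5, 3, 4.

5/1, 26/5, 83/16, 358/69

Using the convergent recurrence p_i = a_i*p_{i-1} + p_{i-2}, q_i = a_i*q_{i-1} + q_{i-2} with p_{-2}=0, p_{-1}=1, q_{-2}=1, q_{-1}=0:
  i=0: a_0=5, p_0 = 5*1 + 0 = 5, q_0 = 5*0 + 1 = 1.
  i=1: a_1=5, p_1 = 5*5 + 1 = 26, q_1 = 5*1 + 0 = 5.
  i=2: a_2=3, p_2 = 3*26 + 5 = 83, q_2 = 3*5 + 1 = 16.
  i=3: a_3=4, p_3 = 4*83 + 26 = 358, q_3 = 4*16 + 5 = 69.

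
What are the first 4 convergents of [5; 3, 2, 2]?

5/1, 16/3, 37/7, 90/17

Using the convergent recurrence p_i = a_i*p_{i-1} + p_{i-2}, q_i = a_i*q_{i-1} + q_{i-2} with p_{-2}=0, p_{-1}=1, q_{-2}=1, q_{-1}=0:
  i=0: a_0=5, p_0 = 5*1 + 0 = 5, q_0 = 5*0 + 1 = 1.
  i=1: a_1=3, p_1 = 3*5 + 1 = 16, q_1 = 3*1 + 0 = 3.
  i=2: a_2=2, p_2 = 2*16 + 5 = 37, q_2 = 2*3 + 1 = 7.
  i=3: a_3=2, p_3 = 2*37 + 16 = 90, q_3 = 2*7 + 3 = 17.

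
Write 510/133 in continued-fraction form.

Run the Euclidean algorithm on 510 and 133; the successive quotients are the partial quotients a_0, a_1, ... (each step inverts the fractional part left over by the previous one):
  510 = 3*133 + 111, so a_0 = 3.
  133 = 1*111 + 22, so a_1 = 1.
  111 = 5*22 + 1, so a_2 = 5.
  22 = 22*1 + 0, so a_3 = 22.
The remainder reaches 0 after 4 divisions, so the expansion has 4 partial quotients, read off in order.

[3; 1, 5, 22]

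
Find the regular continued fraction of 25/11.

Run the Euclidean algorithm on 25 and 11; the successive quotients are the partial quotients a_0, a_1, ... (each step inverts the fractional part left over by the previous one):
  25 = 2*11 + 3, so a_0 = 2.
  11 = 3*3 + 2, so a_1 = 3.
  3 = 1*2 + 1, so a_2 = 1.
  2 = 2*1 + 0, so a_3 = 2.
The remainder reaches 0 after 4 divisions, so the expansion has 4 partial quotients, read off in order.

[2; 3, 1, 2]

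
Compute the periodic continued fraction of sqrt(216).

[14; (1, 2, 3, 2, 1, 28)]

Write x_i = (sqrt(216) + m_i)/d_i with (m_0, d_0) = (0, 1). a_0 = floor(sqrt(216)) = 14, since 14^2 = 196 <= 216 < 225 = 15^2.
Iterate m_{i+1} = d_i*a_i - m_i, d_{i+1} = (216 - m_{i+1}^2)/d_i, a_{i+1} = floor((a_0 + m_{i+1})/d_{i+1}):
  m_1 = 1*14 - 0 = 14, d_1 = (216 - 14^2)/1 = 20/1 = 20, a_1 = floor((14 + 14)/20) = 1.
  m_2 = 20*1 - 14 = 6, d_2 = (216 - 6^2)/20 = 180/20 = 9, a_2 = floor((14 + 6)/9) = 2.
  m_3 = 9*2 - 6 = 12, d_3 = (216 - 12^2)/9 = 72/9 = 8, a_3 = floor((14 + 12)/8) = 3.
  m_4 = 8*3 - 12 = 12, d_4 = (216 - 12^2)/8 = 72/8 = 9, a_4 = floor((14 + 12)/9) = 2.
  m_5 = 9*2 - 12 = 6, d_5 = (216 - 6^2)/9 = 180/9 = 20, a_5 = floor((14 + 6)/20) = 1.
  m_6 = 20*1 - 6 = 14, d_6 = (216 - 14^2)/20 = 20/20 = 1, a_6 = floor((14 + 14)/1) = 28.
  m_7 = 1*28 - 14 = 14, d_7 = (216 - 14^2)/1 = 20/1 = 20: (m_7, d_7) = (m_1, d_1) = (14, 20), so from here the quotients repeat a_1, ..., a_6; the period length is 6.
Hence the expansion of sqrt(216) is a_0 = 14 followed by the repeating block 1, 2, 3, 2, 1, 28 (period 6).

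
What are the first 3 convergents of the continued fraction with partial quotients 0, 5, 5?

Using the convergent recurrence p_i = a_i*p_{i-1} + p_{i-2}, q_i = a_i*q_{i-1} + q_{i-2} with p_{-2}=0, p_{-1}=1, q_{-2}=1, q_{-1}=0:
  i=0: a_0=0, p_0 = 0*1 + 0 = 0, q_0 = 0*0 + 1 = 1.
  i=1: a_1=5, p_1 = 5*0 + 1 = 1, q_1 = 5*1 + 0 = 5.
  i=2: a_2=5, p_2 = 5*1 + 0 = 5, q_2 = 5*5 + 1 = 26.

0/1, 1/5, 5/26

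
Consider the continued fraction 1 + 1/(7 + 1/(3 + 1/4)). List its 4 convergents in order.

1/1, 8/7, 25/22, 108/95

Using the convergent recurrence p_i = a_i*p_{i-1} + p_{i-2}, q_i = a_i*q_{i-1} + q_{i-2} with p_{-2}=0, p_{-1}=1, q_{-2}=1, q_{-1}=0:
  i=0: a_0=1, p_0 = 1*1 + 0 = 1, q_0 = 1*0 + 1 = 1.
  i=1: a_1=7, p_1 = 7*1 + 1 = 8, q_1 = 7*1 + 0 = 7.
  i=2: a_2=3, p_2 = 3*8 + 1 = 25, q_2 = 3*7 + 1 = 22.
  i=3: a_3=4, p_3 = 4*25 + 8 = 108, q_3 = 4*22 + 7 = 95.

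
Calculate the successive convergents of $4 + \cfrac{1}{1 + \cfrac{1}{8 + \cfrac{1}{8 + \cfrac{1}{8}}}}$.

4/1, 5/1, 44/9, 357/73, 2900/593

Using the convergent recurrence p_i = a_i*p_{i-1} + p_{i-2}, q_i = a_i*q_{i-1} + q_{i-2} with p_{-2}=0, p_{-1}=1, q_{-2}=1, q_{-1}=0:
  i=0: a_0=4, p_0 = 4*1 + 0 = 4, q_0 = 4*0 + 1 = 1.
  i=1: a_1=1, p_1 = 1*4 + 1 = 5, q_1 = 1*1 + 0 = 1.
  i=2: a_2=8, p_2 = 8*5 + 4 = 44, q_2 = 8*1 + 1 = 9.
  i=3: a_3=8, p_3 = 8*44 + 5 = 357, q_3 = 8*9 + 1 = 73.
  i=4: a_4=8, p_4 = 8*357 + 44 = 2900, q_4 = 8*73 + 9 = 593.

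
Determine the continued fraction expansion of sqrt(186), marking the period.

[13; (1, 1, 1, 3, 4, 3, 1, 1, 1, 26)]

Write x_i = (sqrt(186) + m_i)/d_i with (m_0, d_0) = (0, 1). a_0 = floor(sqrt(186)) = 13, since 13^2 = 169 <= 186 < 196 = 14^2.
Iterate m_{i+1} = d_i*a_i - m_i, d_{i+1} = (186 - m_{i+1}^2)/d_i, a_{i+1} = floor((a_0 + m_{i+1})/d_{i+1}):
  m_1 = 1*13 - 0 = 13, d_1 = (186 - 13^2)/1 = 17/1 = 17, a_1 = floor((13 + 13)/17) = 1.
  m_2 = 17*1 - 13 = 4, d_2 = (186 - 4^2)/17 = 170/17 = 10, a_2 = floor((13 + 4)/10) = 1.
  m_3 = 10*1 - 4 = 6, d_3 = (186 - 6^2)/10 = 150/10 = 15, a_3 = floor((13 + 6)/15) = 1.
  m_4 = 15*1 - 6 = 9, d_4 = (186 - 9^2)/15 = 105/15 = 7, a_4 = floor((13 + 9)/7) = 3.
  m_5 = 7*3 - 9 = 12, d_5 = (186 - 12^2)/7 = 42/7 = 6, a_5 = floor((13 + 12)/6) = 4.
  m_6 = 6*4 - 12 = 12, d_6 = (186 - 12^2)/6 = 42/6 = 7, a_6 = floor((13 + 12)/7) = 3.
  m_7 = 7*3 - 12 = 9, d_7 = (186 - 9^2)/7 = 105/7 = 15, a_7 = floor((13 + 9)/15) = 1.
  m_8 = 15*1 - 9 = 6, d_8 = (186 - 6^2)/15 = 150/15 = 10, a_8 = floor((13 + 6)/10) = 1.
  m_9 = 10*1 - 6 = 4, d_9 = (186 - 4^2)/10 = 170/10 = 17, a_9 = floor((13 + 4)/17) = 1.
  m_10 = 17*1 - 4 = 13, d_10 = (186 - 13^2)/17 = 17/17 = 1, a_10 = floor((13 + 13)/1) = 26.
  m_11 = 1*26 - 13 = 13, d_11 = (186 - 13^2)/1 = 17/1 = 17: (m_11, d_11) = (m_1, d_1) = (13, 17), so from here the quotients repeat a_1, ..., a_10; the period length is 10.
Hence the expansion of sqrt(186) is a_0 = 13 followed by the repeating block 1, 1, 1, 3, 4, 3, 1, 1, 1, 26 (period 10).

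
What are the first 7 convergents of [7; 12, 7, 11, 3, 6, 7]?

Using the convergent recurrence p_i = a_i*p_{i-1} + p_{i-2}, q_i = a_i*q_{i-1} + q_{i-2} with p_{-2}=0, p_{-1}=1, q_{-2}=1, q_{-1}=0:
  i=0: a_0=7, p_0 = 7*1 + 0 = 7, q_0 = 7*0 + 1 = 1.
  i=1: a_1=12, p_1 = 12*7 + 1 = 85, q_1 = 12*1 + 0 = 12.
  i=2: a_2=7, p_2 = 7*85 + 7 = 602, q_2 = 7*12 + 1 = 85.
  i=3: a_3=11, p_3 = 11*602 + 85 = 6707, q_3 = 11*85 + 12 = 947.
  i=4: a_4=3, p_4 = 3*6707 + 602 = 20723, q_4 = 3*947 + 85 = 2926.
  i=5: a_5=6, p_5 = 6*20723 + 6707 = 131045, q_5 = 6*2926 + 947 = 18503.
  i=6: a_6=7, p_6 = 7*131045 + 20723 = 938038, q_6 = 7*18503 + 2926 = 132447.

7/1, 85/12, 602/85, 6707/947, 20723/2926, 131045/18503, 938038/132447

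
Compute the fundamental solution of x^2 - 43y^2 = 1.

(x, y) = (3482, 531)

First expand sqrt(43) as a continued fraction. With x_i = (sqrt(43) + m_i)/d_i and (m_0, d_0) = (0, 1): a_0 = floor(sqrt(43)) = 6, since 6^2 = 36 <= 43 < 49 = 7^2.
Iterate m_{i+1} = d_i*a_i - m_i, d_{i+1} = (43 - m_{i+1}^2)/d_i, a_{i+1} = floor((a_0 + m_{i+1})/d_{i+1}):
  m_1 = 1*6 - 0 = 6, d_1 = (43 - 6^2)/1 = 7/1 = 7, a_1 = floor((6 + 6)/7) = 1.
  m_2 = 7*1 - 6 = 1, d_2 = (43 - 1^2)/7 = 42/7 = 6, a_2 = floor((6 + 1)/6) = 1.
  m_3 = 6*1 - 1 = 5, d_3 = (43 - 5^2)/6 = 18/6 = 3, a_3 = floor((6 + 5)/3) = 3.
  m_4 = 3*3 - 5 = 4, d_4 = (43 - 4^2)/3 = 27/3 = 9, a_4 = floor((6 + 4)/9) = 1.
  m_5 = 9*1 - 4 = 5, d_5 = (43 - 5^2)/9 = 18/9 = 2, a_5 = floor((6 + 5)/2) = 5.
  m_6 = 2*5 - 5 = 5, d_6 = (43 - 5^2)/2 = 18/2 = 9, a_6 = floor((6 + 5)/9) = 1.
  m_7 = 9*1 - 5 = 4, d_7 = (43 - 4^2)/9 = 27/9 = 3, a_7 = floor((6 + 4)/3) = 3.
  m_8 = 3*3 - 4 = 5, d_8 = (43 - 5^2)/3 = 18/3 = 6, a_8 = floor((6 + 5)/6) = 1.
  m_9 = 6*1 - 5 = 1, d_9 = (43 - 1^2)/6 = 42/6 = 7, a_9 = floor((6 + 1)/7) = 1.
  m_10 = 7*1 - 1 = 6, d_10 = (43 - 6^2)/7 = 7/7 = 1, a_10 = floor((6 + 6)/1) = 12.
  m_11 = 1*12 - 6 = 6, d_11 = (43 - 6^2)/1 = 7/1 = 7: (m_11, d_11) = (m_1, d_1) = (6, 7), so from here the quotients repeat a_1, ..., a_10; the period length is 10.
So sqrt(43) = [6; (1, 1, 3, 1, 5, 1, 3, 1, 1, 12)] with period length k = 10.
k is even, so the fundamental solution of x^2 - 43y^2 = 1 is (p_{k-1}, q_{k-1}) = (p_9, q_9); compute convergents through index 9.
Convergents (p_i = a_i*p_{i-1} + p_{i-2}, q_i = a_i*q_{i-1} + q_{i-2} with p_{-2}=0, p_{-1}=1, q_{-2}=1, q_{-1}=0):
  i=0: a_0=6, p_0 = 6*1 + 0 = 6, q_0 = 6*0 + 1 = 1.
  i=1: a_1=1, p_1 = 1*6 + 1 = 7, q_1 = 1*1 + 0 = 1.
  i=2: a_2=1, p_2 = 1*7 + 6 = 13, q_2 = 1*1 + 1 = 2.
  i=3: a_3=3, p_3 = 3*13 + 7 = 46, q_3 = 3*2 + 1 = 7.
  i=4: a_4=1, p_4 = 1*46 + 13 = 59, q_4 = 1*7 + 2 = 9.
  i=5: a_5=5, p_5 = 5*59 + 46 = 341, q_5 = 5*9 + 7 = 52.
  i=6: a_6=1, p_6 = 1*341 + 59 = 400, q_6 = 1*52 + 9 = 61.
  i=7: a_7=3, p_7 = 3*400 + 341 = 1541, q_7 = 3*61 + 52 = 235.
  i=8: a_8=1, p_8 = 1*1541 + 400 = 1941, q_8 = 1*235 + 61 = 296.
  i=9: a_9=1, p_9 = 1*1941 + 1541 = 3482, q_9 = 1*296 + 235 = 531.
Check: 3482^2 - 43*531^2 = 12124324 - 12124323 = 1, so (x, y) = (3482, 531) solves the equation, and by the theorem it is the least positive solution.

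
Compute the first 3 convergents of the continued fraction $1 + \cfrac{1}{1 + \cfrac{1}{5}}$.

1/1, 2/1, 11/6

Using the convergent recurrence p_i = a_i*p_{i-1} + p_{i-2}, q_i = a_i*q_{i-1} + q_{i-2} with p_{-2}=0, p_{-1}=1, q_{-2}=1, q_{-1}=0:
  i=0: a_0=1, p_0 = 1*1 + 0 = 1, q_0 = 1*0 + 1 = 1.
  i=1: a_1=1, p_1 = 1*1 + 1 = 2, q_1 = 1*1 + 0 = 1.
  i=2: a_2=5, p_2 = 5*2 + 1 = 11, q_2 = 5*1 + 1 = 6.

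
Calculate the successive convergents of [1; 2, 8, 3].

1/1, 3/2, 25/17, 78/53

Using the convergent recurrence p_i = a_i*p_{i-1} + p_{i-2}, q_i = a_i*q_{i-1} + q_{i-2} with p_{-2}=0, p_{-1}=1, q_{-2}=1, q_{-1}=0:
  i=0: a_0=1, p_0 = 1*1 + 0 = 1, q_0 = 1*0 + 1 = 1.
  i=1: a_1=2, p_1 = 2*1 + 1 = 3, q_1 = 2*1 + 0 = 2.
  i=2: a_2=8, p_2 = 8*3 + 1 = 25, q_2 = 8*2 + 1 = 17.
  i=3: a_3=3, p_3 = 3*25 + 3 = 78, q_3 = 3*17 + 2 = 53.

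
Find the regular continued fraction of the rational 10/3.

Run the Euclidean algorithm on 10 and 3; the successive quotients are the partial quotients a_0, a_1, ... (each step inverts the fractional part left over by the previous one):
  10 = 3*3 + 1, so a_0 = 3.
  3 = 3*1 + 0, so a_1 = 3.
The remainder reaches 0 after 2 divisions, so the expansion has 2 partial quotients, read off in order.

[3; 3]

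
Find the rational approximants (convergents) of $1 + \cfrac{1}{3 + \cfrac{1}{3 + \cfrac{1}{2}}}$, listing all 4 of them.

1/1, 4/3, 13/10, 30/23

Using the convergent recurrence p_i = a_i*p_{i-1} + p_{i-2}, q_i = a_i*q_{i-1} + q_{i-2} with p_{-2}=0, p_{-1}=1, q_{-2}=1, q_{-1}=0:
  i=0: a_0=1, p_0 = 1*1 + 0 = 1, q_0 = 1*0 + 1 = 1.
  i=1: a_1=3, p_1 = 3*1 + 1 = 4, q_1 = 3*1 + 0 = 3.
  i=2: a_2=3, p_2 = 3*4 + 1 = 13, q_2 = 3*3 + 1 = 10.
  i=3: a_3=2, p_3 = 2*13 + 4 = 30, q_3 = 2*10 + 3 = 23.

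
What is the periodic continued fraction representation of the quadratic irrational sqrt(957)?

Write x_i = (sqrt(957) + m_i)/d_i with (m_0, d_0) = (0, 1). a_0 = floor(sqrt(957)) = 30, since 30^2 = 900 <= 957 < 961 = 31^2.
Iterate m_{i+1} = d_i*a_i - m_i, d_{i+1} = (957 - m_{i+1}^2)/d_i, a_{i+1} = floor((a_0 + m_{i+1})/d_{i+1}):
  m_1 = 1*30 - 0 = 30, d_1 = (957 - 30^2)/1 = 57/1 = 57, a_1 = floor((30 + 30)/57) = 1.
  m_2 = 57*1 - 30 = 27, d_2 = (957 - 27^2)/57 = 228/57 = 4, a_2 = floor((30 + 27)/4) = 14.
  m_3 = 4*14 - 27 = 29, d_3 = (957 - 29^2)/4 = 116/4 = 29, a_3 = floor((30 + 29)/29) = 2.
  m_4 = 29*2 - 29 = 29, d_4 = (957 - 29^2)/29 = 116/29 = 4, a_4 = floor((30 + 29)/4) = 14.
  m_5 = 4*14 - 29 = 27, d_5 = (957 - 27^2)/4 = 228/4 = 57, a_5 = floor((30 + 27)/57) = 1.
  m_6 = 57*1 - 27 = 30, d_6 = (957 - 30^2)/57 = 57/57 = 1, a_6 = floor((30 + 30)/1) = 60.
  m_7 = 1*60 - 30 = 30, d_7 = (957 - 30^2)/1 = 57/1 = 57: (m_7, d_7) = (m_1, d_1) = (30, 57), so from here the quotients repeat a_1, ..., a_6; the period length is 6.
Hence the expansion of sqrt(957) is a_0 = 30 followed by the repeating block 1, 14, 2, 14, 1, 60 (period 6).

[30; (1, 14, 2, 14, 1, 60)]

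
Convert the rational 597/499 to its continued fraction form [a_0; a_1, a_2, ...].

[1; 5, 10, 1, 8]

Run the Euclidean algorithm on 597 and 499; the successive quotients are the partial quotients a_0, a_1, ... (each step inverts the fractional part left over by the previous one):
  597 = 1*499 + 98, so a_0 = 1.
  499 = 5*98 + 9, so a_1 = 5.
  98 = 10*9 + 8, so a_2 = 10.
  9 = 1*8 + 1, so a_3 = 1.
  8 = 8*1 + 0, so a_4 = 8.
The remainder reaches 0 after 5 divisions, so the expansion has 5 partial quotients, read off in order.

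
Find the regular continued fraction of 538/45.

Run the Euclidean algorithm on 538 and 45; the successive quotients are the partial quotients a_0, a_1, ... (each step inverts the fractional part left over by the previous one):
  538 = 11*45 + 43, so a_0 = 11.
  45 = 1*43 + 2, so a_1 = 1.
  43 = 21*2 + 1, so a_2 = 21.
  2 = 2*1 + 0, so a_3 = 2.
The remainder reaches 0 after 4 divisions, so the expansion has 4 partial quotients, read off in order.

[11; 1, 21, 2]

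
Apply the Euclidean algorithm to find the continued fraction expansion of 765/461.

[1; 1, 1, 1, 14, 1, 2, 3]

Run the Euclidean algorithm on 765 and 461; the successive quotients are the partial quotients a_0, a_1, ... (each step inverts the fractional part left over by the previous one):
  765 = 1*461 + 304, so a_0 = 1.
  461 = 1*304 + 157, so a_1 = 1.
  304 = 1*157 + 147, so a_2 = 1.
  157 = 1*147 + 10, so a_3 = 1.
  147 = 14*10 + 7, so a_4 = 14.
  10 = 1*7 + 3, so a_5 = 1.
  7 = 2*3 + 1, so a_6 = 2.
  3 = 3*1 + 0, so a_7 = 3.
The remainder reaches 0 after 8 divisions, so the expansion has 8 partial quotients, read off in order.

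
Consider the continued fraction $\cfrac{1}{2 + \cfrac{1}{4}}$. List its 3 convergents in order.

0/1, 1/2, 4/9

Using the convergent recurrence p_i = a_i*p_{i-1} + p_{i-2}, q_i = a_i*q_{i-1} + q_{i-2} with p_{-2}=0, p_{-1}=1, q_{-2}=1, q_{-1}=0:
  i=0: a_0=0, p_0 = 0*1 + 0 = 0, q_0 = 0*0 + 1 = 1.
  i=1: a_1=2, p_1 = 2*0 + 1 = 1, q_1 = 2*1 + 0 = 2.
  i=2: a_2=4, p_2 = 4*1 + 0 = 4, q_2 = 4*2 + 1 = 9.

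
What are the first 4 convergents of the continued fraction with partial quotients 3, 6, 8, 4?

Using the convergent recurrence p_i = a_i*p_{i-1} + p_{i-2}, q_i = a_i*q_{i-1} + q_{i-2} with p_{-2}=0, p_{-1}=1, q_{-2}=1, q_{-1}=0:
  i=0: a_0=3, p_0 = 3*1 + 0 = 3, q_0 = 3*0 + 1 = 1.
  i=1: a_1=6, p_1 = 6*3 + 1 = 19, q_1 = 6*1 + 0 = 6.
  i=2: a_2=8, p_2 = 8*19 + 3 = 155, q_2 = 8*6 + 1 = 49.
  i=3: a_3=4, p_3 = 4*155 + 19 = 639, q_3 = 4*49 + 6 = 202.

3/1, 19/6, 155/49, 639/202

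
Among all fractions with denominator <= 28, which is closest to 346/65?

149/28

Expand x = 346/65 as a continued fraction with the Euclidean algorithm:
  346 = 5*65 + 21, so a_0 = 5.
  65 = 3*21 + 2, so a_1 = 3.
  21 = 10*2 + 1, so a_2 = 10.
  2 = 2*1 + 0, so a_3 = 2.
so x = [5; 3, 10, 2].
Convergents (p_i = a_i*p_{i-1} + p_{i-2}, q_i = a_i*q_{i-1} + q_{i-2} with p_{-2}=0, p_{-1}=1, q_{-2}=1, q_{-1}=0), until the denominator exceeds 28:
  i=0: a_0=5, p_0 = 5*1 + 0 = 5, q_0 = 5*0 + 1 = 1.
  i=1: a_1=3, p_1 = 3*5 + 1 = 16, q_1 = 3*1 + 0 = 3.
  i=2: a_2=10, p_2 = 10*16 + 5 = 165, q_2 = 10*3 + 1 = 31.
q_2 = 31 > 28, so the last convergent with denominator <= 28 is p_1/q_1 = 16/3.
The closest fraction with denominator <= 28 is either p_1/q_1 or the intermediate fraction (k*p_1 + p_0)/(k*q_1 + q_0) with the largest k >= 1 whose denominator stays <= 28; these approach x as k grows, and every other convergent or intermediate fraction in range is farther away.
Largest k: floor((28 - q_0)/q_1) = floor((28 - 1)/3) = 9.
That gives (9*16 + 5)/(9*3 + 1) = 149/28.
Compare the errors: |x - 16/3| = |346*3 - 16*65|/(65*3) = 2/195, and |x - 149/28| = |346*28 - 149*65|/(65*28) = 3/1820.
Cross-multiplying, 3*195 = 585 < 3640 = 2*1820, so 3/1820 is smaller: the intermediate fraction 149/28 is closer to x than 16/3.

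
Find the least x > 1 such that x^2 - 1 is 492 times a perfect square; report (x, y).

(x, y) = (29767, 1342)

First expand sqrt(492) as a continued fraction. With x_i = (sqrt(492) + m_i)/d_i and (m_0, d_0) = (0, 1): a_0 = floor(sqrt(492)) = 22, since 22^2 = 484 <= 492 < 529 = 23^2.
Iterate m_{i+1} = d_i*a_i - m_i, d_{i+1} = (492 - m_{i+1}^2)/d_i, a_{i+1} = floor((a_0 + m_{i+1})/d_{i+1}):
  m_1 = 1*22 - 0 = 22, d_1 = (492 - 22^2)/1 = 8/1 = 8, a_1 = floor((22 + 22)/8) = 5.
  m_2 = 8*5 - 22 = 18, d_2 = (492 - 18^2)/8 = 168/8 = 21, a_2 = floor((22 + 18)/21) = 1.
  m_3 = 21*1 - 18 = 3, d_3 = (492 - 3^2)/21 = 483/21 = 23, a_3 = floor((22 + 3)/23) = 1.
  m_4 = 23*1 - 3 = 20, d_4 = (492 - 20^2)/23 = 92/23 = 4, a_4 = floor((22 + 20)/4) = 10.
  m_5 = 4*10 - 20 = 20, d_5 = (492 - 20^2)/4 = 92/4 = 23, a_5 = floor((22 + 20)/23) = 1.
  m_6 = 23*1 - 20 = 3, d_6 = (492 - 3^2)/23 = 483/23 = 21, a_6 = floor((22 + 3)/21) = 1.
  m_7 = 21*1 - 3 = 18, d_7 = (492 - 18^2)/21 = 168/21 = 8, a_7 = floor((22 + 18)/8) = 5.
  m_8 = 8*5 - 18 = 22, d_8 = (492 - 22^2)/8 = 8/8 = 1, a_8 = floor((22 + 22)/1) = 44.
  m_9 = 1*44 - 22 = 22, d_9 = (492 - 22^2)/1 = 8/1 = 8: (m_9, d_9) = (m_1, d_1) = (22, 8), so from here the quotients repeat a_1, ..., a_8; the period length is 8.
So sqrt(492) = [22; (5, 1, 1, 10, 1, 1, 5, 44)] with period length k = 8.
k is even, so the fundamental solution of x^2 - 492y^2 = 1 is (p_{k-1}, q_{k-1}) = (p_7, q_7); compute convergents through index 7.
Convergents (p_i = a_i*p_{i-1} + p_{i-2}, q_i = a_i*q_{i-1} + q_{i-2} with p_{-2}=0, p_{-1}=1, q_{-2}=1, q_{-1}=0):
  i=0: a_0=22, p_0 = 22*1 + 0 = 22, q_0 = 22*0 + 1 = 1.
  i=1: a_1=5, p_1 = 5*22 + 1 = 111, q_1 = 5*1 + 0 = 5.
  i=2: a_2=1, p_2 = 1*111 + 22 = 133, q_2 = 1*5 + 1 = 6.
  i=3: a_3=1, p_3 = 1*133 + 111 = 244, q_3 = 1*6 + 5 = 11.
  i=4: a_4=10, p_4 = 10*244 + 133 = 2573, q_4 = 10*11 + 6 = 116.
  i=5: a_5=1, p_5 = 1*2573 + 244 = 2817, q_5 = 1*116 + 11 = 127.
  i=6: a_6=1, p_6 = 1*2817 + 2573 = 5390, q_6 = 1*127 + 116 = 243.
  i=7: a_7=5, p_7 = 5*5390 + 2817 = 29767, q_7 = 5*243 + 127 = 1342.
Check: 29767^2 - 492*1342^2 = 886074289 - 886074288 = 1, so (x, y) = (29767, 1342) solves the equation, and by the theorem it is the least positive solution.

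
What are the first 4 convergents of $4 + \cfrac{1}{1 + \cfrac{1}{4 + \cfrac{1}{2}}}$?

Using the convergent recurrence p_i = a_i*p_{i-1} + p_{i-2}, q_i = a_i*q_{i-1} + q_{i-2} with p_{-2}=0, p_{-1}=1, q_{-2}=1, q_{-1}=0:
  i=0: a_0=4, p_0 = 4*1 + 0 = 4, q_0 = 4*0 + 1 = 1.
  i=1: a_1=1, p_1 = 1*4 + 1 = 5, q_1 = 1*1 + 0 = 1.
  i=2: a_2=4, p_2 = 4*5 + 4 = 24, q_2 = 4*1 + 1 = 5.
  i=3: a_3=2, p_3 = 2*24 + 5 = 53, q_3 = 2*5 + 1 = 11.

4/1, 5/1, 24/5, 53/11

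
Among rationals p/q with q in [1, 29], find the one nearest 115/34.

Expand x = 115/34 as a continued fraction with the Euclidean algorithm:
  115 = 3*34 + 13, so a_0 = 3.
  34 = 2*13 + 8, so a_1 = 2.
  13 = 1*8 + 5, so a_2 = 1.
  8 = 1*5 + 3, so a_3 = 1.
  5 = 1*3 + 2, so a_4 = 1.
  3 = 1*2 + 1, so a_5 = 1.
  2 = 2*1 + 0, so a_6 = 2.
so x = [3; 2, 1, 1, 1, 1, 2].
Convergents (p_i = a_i*p_{i-1} + p_{i-2}, q_i = a_i*q_{i-1} + q_{i-2} with p_{-2}=0, p_{-1}=1, q_{-2}=1, q_{-1}=0), until the denominator exceeds 29:
  i=0: a_0=3, p_0 = 3*1 + 0 = 3, q_0 = 3*0 + 1 = 1.
  i=1: a_1=2, p_1 = 2*3 + 1 = 7, q_1 = 2*1 + 0 = 2.
  i=2: a_2=1, p_2 = 1*7 + 3 = 10, q_2 = 1*2 + 1 = 3.
  i=3: a_3=1, p_3 = 1*10 + 7 = 17, q_3 = 1*3 + 2 = 5.
  i=4: a_4=1, p_4 = 1*17 + 10 = 27, q_4 = 1*5 + 3 = 8.
  i=5: a_5=1, p_5 = 1*27 + 17 = 44, q_5 = 1*8 + 5 = 13.
  i=6: a_6=2, p_6 = 2*44 + 27 = 115, q_6 = 2*13 + 8 = 34.
q_6 = 34 > 29, so the last convergent with denominator <= 29 is p_5/q_5 = 44/13.
The closest fraction with denominator <= 29 is either p_5/q_5 or the intermediate fraction (k*p_5 + p_4)/(k*q_5 + q_4) with the largest k >= 1 whose denominator stays <= 29; these approach x as k grows, and every other convergent or intermediate fraction in range is farther away.
Largest k: floor((29 - q_4)/q_5) = floor((29 - 8)/13) = 1.
That gives (1*44 + 27)/(1*13 + 8) = 71/21.
Compare the errors: |x - 44/13| = |115*13 - 44*34|/(34*13) = 1/442, and |x - 71/21| = |115*21 - 71*34|/(34*21) = 1/714.
Cross-multiplying, 1*442 = 442 < 714 = 1*714, so 1/714 is smaller: the intermediate fraction 71/21 is closer to x than 44/13.

71/21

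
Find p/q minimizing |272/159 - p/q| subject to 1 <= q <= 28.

41/24

Expand x = 272/159 as a continued fraction with the Euclidean algorithm:
  272 = 1*159 + 113, so a_0 = 1.
  159 = 1*113 + 46, so a_1 = 1.
  113 = 2*46 + 21, so a_2 = 2.
  46 = 2*21 + 4, so a_3 = 2.
  21 = 5*4 + 1, so a_4 = 5.
  4 = 4*1 + 0, so a_5 = 4.
so x = [1; 1, 2, 2, 5, 4].
Convergents (p_i = a_i*p_{i-1} + p_{i-2}, q_i = a_i*q_{i-1} + q_{i-2} with p_{-2}=0, p_{-1}=1, q_{-2}=1, q_{-1}=0), until the denominator exceeds 28:
  i=0: a_0=1, p_0 = 1*1 + 0 = 1, q_0 = 1*0 + 1 = 1.
  i=1: a_1=1, p_1 = 1*1 + 1 = 2, q_1 = 1*1 + 0 = 1.
  i=2: a_2=2, p_2 = 2*2 + 1 = 5, q_2 = 2*1 + 1 = 3.
  i=3: a_3=2, p_3 = 2*5 + 2 = 12, q_3 = 2*3 + 1 = 7.
  i=4: a_4=5, p_4 = 5*12 + 5 = 65, q_4 = 5*7 + 3 = 38.
q_4 = 38 > 28, so the last convergent with denominator <= 28 is p_3/q_3 = 12/7.
The closest fraction with denominator <= 28 is either p_3/q_3 or the intermediate fraction (k*p_3 + p_2)/(k*q_3 + q_2) with the largest k >= 1 whose denominator stays <= 28; these approach x as k grows, and every other convergent or intermediate fraction in range is farther away.
Largest k: floor((28 - q_2)/q_3) = floor((28 - 3)/7) = 3.
That gives (3*12 + 5)/(3*7 + 3) = 41/24.
Compare the errors: |x - 12/7| = |272*7 - 12*159|/(159*7) = 4/1113, and |x - 41/24| = |272*24 - 41*159|/(159*24) = 9/3816.
Cross-multiplying, 9*1113 = 10017 < 15264 = 4*3816, so 9/3816 is smaller: the intermediate fraction 41/24 is closer to x than 12/7.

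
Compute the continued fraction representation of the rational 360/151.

[2; 2, 1, 1, 1, 1, 11]

Run the Euclidean algorithm on 360 and 151; the successive quotients are the partial quotients a_0, a_1, ... (each step inverts the fractional part left over by the previous one):
  360 = 2*151 + 58, so a_0 = 2.
  151 = 2*58 + 35, so a_1 = 2.
  58 = 1*35 + 23, so a_2 = 1.
  35 = 1*23 + 12, so a_3 = 1.
  23 = 1*12 + 11, so a_4 = 1.
  12 = 1*11 + 1, so a_5 = 1.
  11 = 11*1 + 0, so a_6 = 11.
The remainder reaches 0 after 7 divisions, so the expansion has 7 partial quotients, read off in order.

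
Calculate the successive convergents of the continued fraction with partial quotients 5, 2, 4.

Using the convergent recurrence p_i = a_i*p_{i-1} + p_{i-2}, q_i = a_i*q_{i-1} + q_{i-2} with p_{-2}=0, p_{-1}=1, q_{-2}=1, q_{-1}=0:
  i=0: a_0=5, p_0 = 5*1 + 0 = 5, q_0 = 5*0 + 1 = 1.
  i=1: a_1=2, p_1 = 2*5 + 1 = 11, q_1 = 2*1 + 0 = 2.
  i=2: a_2=4, p_2 = 4*11 + 5 = 49, q_2 = 4*2 + 1 = 9.

5/1, 11/2, 49/9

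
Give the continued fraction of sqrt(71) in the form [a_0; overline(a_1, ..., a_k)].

[8; overline(2, 2, 1, 7, 1, 2, 2, 16)]

Write x_i = (sqrt(71) + m_i)/d_i with (m_0, d_0) = (0, 1). a_0 = floor(sqrt(71)) = 8, since 8^2 = 64 <= 71 < 81 = 9^2.
Iterate m_{i+1} = d_i*a_i - m_i, d_{i+1} = (71 - m_{i+1}^2)/d_i, a_{i+1} = floor((a_0 + m_{i+1})/d_{i+1}):
  m_1 = 1*8 - 0 = 8, d_1 = (71 - 8^2)/1 = 7/1 = 7, a_1 = floor((8 + 8)/7) = 2.
  m_2 = 7*2 - 8 = 6, d_2 = (71 - 6^2)/7 = 35/7 = 5, a_2 = floor((8 + 6)/5) = 2.
  m_3 = 5*2 - 6 = 4, d_3 = (71 - 4^2)/5 = 55/5 = 11, a_3 = floor((8 + 4)/11) = 1.
  m_4 = 11*1 - 4 = 7, d_4 = (71 - 7^2)/11 = 22/11 = 2, a_4 = floor((8 + 7)/2) = 7.
  m_5 = 2*7 - 7 = 7, d_5 = (71 - 7^2)/2 = 22/2 = 11, a_5 = floor((8 + 7)/11) = 1.
  m_6 = 11*1 - 7 = 4, d_6 = (71 - 4^2)/11 = 55/11 = 5, a_6 = floor((8 + 4)/5) = 2.
  m_7 = 5*2 - 4 = 6, d_7 = (71 - 6^2)/5 = 35/5 = 7, a_7 = floor((8 + 6)/7) = 2.
  m_8 = 7*2 - 6 = 8, d_8 = (71 - 8^2)/7 = 7/7 = 1, a_8 = floor((8 + 8)/1) = 16.
  m_9 = 1*16 - 8 = 8, d_9 = (71 - 8^2)/1 = 7/1 = 7: (m_9, d_9) = (m_1, d_1) = (8, 7), so from here the quotients repeat a_1, ..., a_8; the period length is 8.
Hence the expansion of sqrt(71) is a_0 = 8 followed by the repeating block 2, 2, 1, 7, 1, 2, 2, 16 (period 8).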